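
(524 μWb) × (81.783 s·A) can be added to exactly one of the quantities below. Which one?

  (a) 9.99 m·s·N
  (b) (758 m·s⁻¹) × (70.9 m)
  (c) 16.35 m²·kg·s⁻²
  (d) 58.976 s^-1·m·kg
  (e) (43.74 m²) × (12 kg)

Reference: [kg·m²·s⁻²·A⁻¹] · [s·A] = kg·m²·s⁻¹.
Each option:
  (a) N·m·s = kg·m·s⁻²·m·s = kg·m²·s⁻¹  ← same
  (b) [m·s⁻¹] · [m] = m²·s⁻¹
  (c) kg·m²·s⁻²
  (d) kg·m·s⁻¹
  (e) [m²] · [kg] = kg·m²
Only (a) matches kg·m²·s⁻¹.

(a)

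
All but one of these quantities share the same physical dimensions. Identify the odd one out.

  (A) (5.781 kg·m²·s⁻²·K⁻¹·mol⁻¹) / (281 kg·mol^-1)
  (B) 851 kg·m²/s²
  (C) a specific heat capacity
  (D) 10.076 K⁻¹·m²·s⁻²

In SI base units:
  (A) [kg·m²·s⁻²·K⁻¹·mol⁻¹] / [kg·mol⁻¹] = m²·s⁻²·K⁻¹
  (B) kg·m²·s⁻²
  (C) [specific heat capacity] = m²·s⁻²·K⁻¹
  (D) m²·s⁻²·K⁻¹
All reduce to m²·s⁻²·K⁻¹ except (B), which is kg·m²·s⁻².

(B)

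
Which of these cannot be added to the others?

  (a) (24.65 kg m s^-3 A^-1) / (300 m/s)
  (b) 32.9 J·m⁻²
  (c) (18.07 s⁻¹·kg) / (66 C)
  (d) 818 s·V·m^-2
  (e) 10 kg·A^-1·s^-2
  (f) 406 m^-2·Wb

(b)

Reduce each to base SI dimensions:
  (a) [kg·m·s⁻³·A⁻¹] / [m·s⁻¹] = kg·s⁻²·A⁻¹
  (b) J·m⁻² = N·m·m⁻² = kg·s⁻²
  (c) [kg·s⁻¹] / [s·A] = kg·s⁻²·A⁻¹
  (d) V·s·m⁻² = J·C⁻¹·s·m⁻² = kg·s⁻²·A⁻¹
  (e) kg·s⁻²·A⁻¹
  (f) Wb·m⁻² = V·s·m⁻² = kg·s⁻²·A⁻¹
All reduce to kg·s⁻²·A⁻¹ except (b), which is kg·s⁻².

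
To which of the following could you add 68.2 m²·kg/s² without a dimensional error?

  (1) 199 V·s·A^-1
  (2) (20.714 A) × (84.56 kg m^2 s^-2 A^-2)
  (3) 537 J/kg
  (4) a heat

Reference: kg·m²·s⁻².
Each option:
  (1) V·s·A⁻¹ = J·C⁻¹·s·A⁻¹ = kg·m²·s⁻²·A⁻²
  (2) [A] · [kg·m²·s⁻²·A⁻²] = kg·m²·s⁻²·A⁻¹
  (3) J·kg⁻¹ = N·m·kg⁻¹ = m²·s⁻²
  (4) [heat] = kg·m²·s⁻²  ← same
Only (4) matches kg·m²·s⁻².

(4)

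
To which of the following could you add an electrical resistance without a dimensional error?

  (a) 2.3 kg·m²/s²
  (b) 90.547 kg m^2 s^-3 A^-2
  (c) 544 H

Reference: [electrical resistance] = kg·m²·s⁻³·A⁻².
Each option:
  (a) kg·m²·s⁻²
  (b) kg·m²·s⁻³·A⁻²  ← same
  (c) H = V·s·A⁻¹ = kg·m²·s⁻²·A⁻²
Only (b) matches kg·m²·s⁻³·A⁻².

(b)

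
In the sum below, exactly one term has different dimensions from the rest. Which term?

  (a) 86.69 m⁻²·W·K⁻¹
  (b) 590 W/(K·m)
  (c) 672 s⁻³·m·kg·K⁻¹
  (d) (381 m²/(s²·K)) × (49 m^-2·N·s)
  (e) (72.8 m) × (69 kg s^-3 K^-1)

(a)

Work out the base dimensions of each:
  (a) W·m⁻²·K⁻¹ = J·s⁻¹·m⁻²·K⁻¹ = kg·s⁻³·K⁻¹
  (b) W·m⁻¹·K⁻¹ = J·s⁻¹·m⁻¹·K⁻¹ = kg·m·s⁻³·K⁻¹
  (c) kg·m·s⁻³·K⁻¹
  (d) [m²·s⁻²·K⁻¹] · [kg·m⁻¹·s⁻¹] = kg·m·s⁻³·K⁻¹
  (e) [m] · [kg·s⁻³·K⁻¹] = kg·m·s⁻³·K⁻¹
All reduce to kg·m·s⁻³·K⁻¹ except (a), which is kg·s⁻³·K⁻¹.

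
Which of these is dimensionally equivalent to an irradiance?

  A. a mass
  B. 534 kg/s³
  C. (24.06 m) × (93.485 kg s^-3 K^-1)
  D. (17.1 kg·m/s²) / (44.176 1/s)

Reference: [irradiance] = kg·s⁻³.
Each option:
  A. [mass] = kg
  B. kg·s⁻³  ← same
  C. [m] · [kg·s⁻³·K⁻¹] = kg·m·s⁻³·K⁻¹
  D. [kg·m·s⁻²] / [s⁻¹] = kg·m·s⁻¹
Only B. matches kg·s⁻³.

B.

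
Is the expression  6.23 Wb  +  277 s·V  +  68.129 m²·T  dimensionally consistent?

Work out the base dimensions of each:
  6.23 Wb:  Wb = V·s = kg·m²·s⁻²·A⁻¹
  277 s·V:  V·s = J·C⁻¹·s = kg·m²·s⁻²·A⁻¹
  68.129 m²·T:  T·m² = Wb·m⁻²·m² = kg·m²·s⁻²·A⁻¹
Every term reduces to kg·m²·s⁻²·A⁻¹.

Yes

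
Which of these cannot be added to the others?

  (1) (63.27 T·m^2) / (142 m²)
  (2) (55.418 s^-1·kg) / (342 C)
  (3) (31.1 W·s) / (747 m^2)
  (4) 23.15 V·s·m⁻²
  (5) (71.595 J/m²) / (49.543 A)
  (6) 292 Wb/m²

Dimensions:
  (1) [kg·m²·s⁻²·A⁻¹] / [m²] = kg·s⁻²·A⁻¹
  (2) [kg·s⁻¹] / [s·A] = kg·s⁻²·A⁻¹
  (3) [kg·m²·s⁻²] / [m²] = kg·s⁻²
  (4) V·s·m⁻² = J·C⁻¹·s·m⁻² = kg·s⁻²·A⁻¹
  (5) [kg·s⁻²] / [A] = kg·s⁻²·A⁻¹
  (6) Wb·m⁻² = V·s·m⁻² = kg·s⁻²·A⁻¹
All reduce to kg·s⁻²·A⁻¹ except (3), which is kg·s⁻².

(3)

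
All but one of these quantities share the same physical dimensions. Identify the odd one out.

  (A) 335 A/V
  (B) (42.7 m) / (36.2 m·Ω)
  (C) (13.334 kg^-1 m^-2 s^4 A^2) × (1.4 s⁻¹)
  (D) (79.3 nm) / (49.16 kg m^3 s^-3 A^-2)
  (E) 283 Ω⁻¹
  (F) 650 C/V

Expand each in SI base units:
  (A) A·V⁻¹ = A·(J·C⁻¹)⁻¹ = kg⁻¹·m⁻²·s³·A²
  (B) [m] / [kg·m³·s⁻³·A⁻²] = kg⁻¹·m⁻²·s³·A²
  (C) [kg⁻¹·m⁻²·s⁴·A²] · [s⁻¹] = kg⁻¹·m⁻²·s³·A²
  (D) [m] / [kg·m³·s⁻³·A⁻²] = kg⁻¹·m⁻²·s³·A²
  (E) Ω⁻¹ = (V·A⁻¹)⁻¹ = kg⁻¹·m⁻²·s³·A²
  (F) C·V⁻¹ = s·A·(J·C⁻¹)⁻¹ = kg⁻¹·m⁻²·s⁴·A²
All reduce to kg⁻¹·m⁻²·s³·A² except (F), which is kg⁻¹·m⁻²·s⁴·A².

(F)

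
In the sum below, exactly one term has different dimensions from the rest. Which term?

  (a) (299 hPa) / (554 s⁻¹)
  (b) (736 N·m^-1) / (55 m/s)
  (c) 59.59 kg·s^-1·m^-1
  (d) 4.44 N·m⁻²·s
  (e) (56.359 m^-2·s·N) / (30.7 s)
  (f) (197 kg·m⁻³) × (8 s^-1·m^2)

(e)

Work out the base dimensions of each:
  (a) [kg·m⁻¹·s⁻²] / [s⁻¹] = kg·m⁻¹·s⁻¹
  (b) [kg·s⁻²] / [m·s⁻¹] = kg·m⁻¹·s⁻¹
  (c) kg·m⁻¹·s⁻¹
  (d) N·s·m⁻² = kg·m·s⁻²·s·m⁻² = kg·m⁻¹·s⁻¹
  (e) [kg·m⁻¹·s⁻¹] / [s] = kg·m⁻¹·s⁻²
  (f) [kg·m⁻³] · [m²·s⁻¹] = kg·m⁻¹·s⁻¹
All reduce to kg·m⁻¹·s⁻¹ except (e), which is kg·m⁻¹·s⁻².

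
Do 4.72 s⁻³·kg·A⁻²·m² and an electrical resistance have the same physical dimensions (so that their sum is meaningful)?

Work out the base dimensions of each:
  4.72 s⁻³·kg·A⁻²·m²:  kg·m²·s⁻³·A⁻²
  an electrical resistance:  [electrical resistance] = kg·m²·s⁻³·A⁻²
Both are kg·m²·s⁻³·A⁻², so they have the same dimensions and can be added.

Yes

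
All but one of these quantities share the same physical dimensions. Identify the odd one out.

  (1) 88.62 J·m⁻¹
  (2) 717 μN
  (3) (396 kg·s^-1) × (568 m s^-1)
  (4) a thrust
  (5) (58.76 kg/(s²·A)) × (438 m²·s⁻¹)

Work out the base dimensions of each:
  (1) J·m⁻¹ = N·m·m⁻¹ = kg·m·s⁻²
  (2) N = kg·m·s⁻²
  (3) [kg·s⁻¹] · [m·s⁻¹] = kg·m·s⁻²
  (4) [thrust] = kg·m·s⁻²
  (5) [kg·s⁻²·A⁻¹] · [m²·s⁻¹] = kg·m²·s⁻³·A⁻¹
All reduce to kg·m·s⁻² except (5), which is kg·m²·s⁻³·A⁻¹.

(5)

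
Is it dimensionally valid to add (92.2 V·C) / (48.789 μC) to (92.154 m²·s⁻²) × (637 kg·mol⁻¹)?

Work out the base dimensions of each:
  (92.2 V·C) / (48.789 μC):  [kg·m²·s⁻²] / [s·A] = kg·m²·s⁻³·A⁻¹
  (92.154 m²·s⁻²) × (637 kg·mol⁻¹):  [m²·s⁻²] · [kg·mol⁻¹] = kg·m²·s⁻²·mol⁻¹
kg·m²·s⁻³·A⁻¹ ≠ kg·m²·s⁻²·mol⁻¹, so they cannot be added.

No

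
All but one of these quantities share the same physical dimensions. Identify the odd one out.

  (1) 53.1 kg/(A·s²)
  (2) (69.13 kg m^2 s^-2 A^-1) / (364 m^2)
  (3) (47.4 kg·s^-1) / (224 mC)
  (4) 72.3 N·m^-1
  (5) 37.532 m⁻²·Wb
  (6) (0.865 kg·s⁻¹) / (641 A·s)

(4)

In SI base units:
  (1) kg·s⁻²·A⁻¹
  (2) [kg·m²·s⁻²·A⁻¹] / [m²] = kg·s⁻²·A⁻¹
  (3) [kg·s⁻¹] / [s·A] = kg·s⁻²·A⁻¹
  (4) N·m⁻¹ = kg·m·s⁻²·m⁻¹ = kg·s⁻²
  (5) Wb·m⁻² = V·s·m⁻² = kg·s⁻²·A⁻¹
  (6) [kg·s⁻¹] / [s·A] = kg·s⁻²·A⁻¹
All reduce to kg·s⁻²·A⁻¹ except (4), which is kg·s⁻².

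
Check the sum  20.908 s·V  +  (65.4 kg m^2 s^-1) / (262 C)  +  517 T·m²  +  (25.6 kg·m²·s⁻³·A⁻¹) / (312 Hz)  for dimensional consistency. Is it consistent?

Dimensions:
  20.908 s·V:  V·s = J·C⁻¹·s = kg·m²·s⁻²·A⁻¹
  (65.4 kg m^2 s^-1) / (262 C):  [kg·m²·s⁻¹] / [s·A] = kg·m²·s⁻²·A⁻¹
  517 T·m²:  T·m² = Wb·m⁻²·m² = kg·m²·s⁻²·A⁻¹
  (25.6 kg·m²·s⁻³·A⁻¹) / (312 Hz):  [kg·m²·s⁻³·A⁻¹] / [s⁻¹] = kg·m²·s⁻²·A⁻¹
Every term reduces to kg·m²·s⁻²·A⁻¹.

Yes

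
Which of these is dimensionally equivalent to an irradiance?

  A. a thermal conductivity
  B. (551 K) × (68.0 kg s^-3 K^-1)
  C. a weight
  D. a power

B.

Reference: [irradiance] = kg·s⁻³.
Each option:
  A. [thermal conductivity] = kg·m·s⁻³·K⁻¹
  B. [K] · [kg·s⁻³·K⁻¹] = kg·s⁻³  ← same
  C. [weight] = kg·m·s⁻²
  D. [power] = kg·m²·s⁻³
Only B. matches kg·s⁻³.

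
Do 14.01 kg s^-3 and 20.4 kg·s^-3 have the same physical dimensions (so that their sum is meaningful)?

Yes

Reduce each to base SI dimensions:
  14.01 kg s^-3:  kg·s⁻³
  20.4 kg·s^-3:  kg·s⁻³
Both are kg·s⁻³, so they have the same dimensions and can be added.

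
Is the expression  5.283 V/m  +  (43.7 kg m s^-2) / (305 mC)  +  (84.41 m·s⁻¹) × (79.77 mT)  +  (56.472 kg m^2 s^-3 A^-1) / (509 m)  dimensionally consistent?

Yes

Reduce each to base SI dimensions:
  5.283 V/m:  V·m⁻¹ = J·C⁻¹·m⁻¹ = kg·m·s⁻³·A⁻¹
  (43.7 kg m s^-2) / (305 mC):  [kg·m·s⁻²] / [s·A] = kg·m·s⁻³·A⁻¹
  (84.41 m·s⁻¹) × (79.77 mT):  [m·s⁻¹] · [kg·s⁻²·A⁻¹] = kg·m·s⁻³·A⁻¹
  (56.472 kg m^2 s^-3 A^-1) / (509 m):  [kg·m²·s⁻³·A⁻¹] / [m] = kg·m·s⁻³·A⁻¹
Every term reduces to kg·m·s⁻³·A⁻¹.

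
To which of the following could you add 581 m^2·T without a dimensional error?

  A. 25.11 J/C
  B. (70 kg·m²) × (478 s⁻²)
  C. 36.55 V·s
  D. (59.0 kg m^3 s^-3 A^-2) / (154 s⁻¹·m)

Reference: T·m² = Wb·m⁻²·m² = kg·m²·s⁻²·A⁻¹.
Each option:
  A. J·C⁻¹ = N·m·(s·A)⁻¹ = kg·m²·s⁻³·A⁻¹
  B. [kg·m²] · [s⁻²] = kg·m²·s⁻²
  C. V·s = J·C⁻¹·s = kg·m²·s⁻²·A⁻¹  ← same
  D. [kg·m³·s⁻³·A⁻²] / [m·s⁻¹] = kg·m²·s⁻²·A⁻²
Only C. matches kg·m²·s⁻²·A⁻¹.

C.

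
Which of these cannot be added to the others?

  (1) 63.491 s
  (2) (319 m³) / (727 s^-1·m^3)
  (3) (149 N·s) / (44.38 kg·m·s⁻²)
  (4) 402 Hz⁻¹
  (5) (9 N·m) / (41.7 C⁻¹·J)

(5)

In SI base units:
  (1) s
  (2) [m³] / [m³·s⁻¹] = s
  (3) [kg·m·s⁻¹] / [kg·m·s⁻²] = s
  (4) Hz⁻¹ = (s⁻¹)⁻¹ = s
  (5) [kg·m²·s⁻²] / [kg·m²·s⁻³·A⁻¹] = s·A
All reduce to s except (5), which is s·A.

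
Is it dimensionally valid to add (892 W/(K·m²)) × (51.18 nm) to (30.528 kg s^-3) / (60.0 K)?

In SI base units:
  (892 W/(K·m²)) × (51.18 nm):  [kg·s⁻³·K⁻¹] · [m] = kg·m·s⁻³·K⁻¹
  (30.528 kg s^-3) / (60.0 K):  [kg·s⁻³] / [K] = kg·s⁻³·K⁻¹
kg·m·s⁻³·K⁻¹ ≠ kg·s⁻³·K⁻¹, so they cannot be added.

No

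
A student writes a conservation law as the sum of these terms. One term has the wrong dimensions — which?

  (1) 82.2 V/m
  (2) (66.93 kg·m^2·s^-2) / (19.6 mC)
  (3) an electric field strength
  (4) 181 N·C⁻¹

Reduce each to base SI dimensions:
  (1) V·m⁻¹ = J·C⁻¹·m⁻¹ = kg·m·s⁻³·A⁻¹
  (2) [kg·m²·s⁻²] / [s·A] = kg·m²·s⁻³·A⁻¹
  (3) [electric field strength] = kg·m·s⁻³·A⁻¹
  (4) N·C⁻¹ = kg·m·s⁻²·(s·A)⁻¹ = kg·m·s⁻³·A⁻¹
All reduce to kg·m·s⁻³·A⁻¹ except (2), which is kg·m²·s⁻³·A⁻¹.

(2)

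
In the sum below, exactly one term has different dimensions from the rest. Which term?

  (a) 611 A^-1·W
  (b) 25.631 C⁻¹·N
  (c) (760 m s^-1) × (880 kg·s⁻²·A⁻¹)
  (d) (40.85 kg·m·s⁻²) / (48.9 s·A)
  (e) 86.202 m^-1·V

Work out the base dimensions of each:
  (a) W·A⁻¹ = J·s⁻¹·A⁻¹ = kg·m²·s⁻³·A⁻¹
  (b) N·C⁻¹ = kg·m·s⁻²·(s·A)⁻¹ = kg·m·s⁻³·A⁻¹
  (c) [m·s⁻¹] · [kg·s⁻²·A⁻¹] = kg·m·s⁻³·A⁻¹
  (d) [kg·m·s⁻²] / [s·A] = kg·m·s⁻³·A⁻¹
  (e) V·m⁻¹ = J·C⁻¹·m⁻¹ = kg·m·s⁻³·A⁻¹
All reduce to kg·m·s⁻³·A⁻¹ except (a), which is kg·m²·s⁻³·A⁻¹.

(a)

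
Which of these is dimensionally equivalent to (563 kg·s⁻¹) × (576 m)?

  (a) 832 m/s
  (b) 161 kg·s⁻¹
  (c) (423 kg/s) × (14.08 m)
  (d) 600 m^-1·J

(c)

Reference: [kg·s⁻¹] · [m] = kg·m·s⁻¹.
Each option:
  (a) m·s⁻¹
  (b) kg·s⁻¹
  (c) [kg·s⁻¹] · [m] = kg·m·s⁻¹  ← same
  (d) J·m⁻¹ = N·m·m⁻¹ = kg·m·s⁻²
Only (c) matches kg·m·s⁻¹.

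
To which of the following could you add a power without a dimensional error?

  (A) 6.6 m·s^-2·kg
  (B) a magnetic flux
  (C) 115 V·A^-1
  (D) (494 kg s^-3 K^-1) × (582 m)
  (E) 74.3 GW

Reference: [power] = kg·m²·s⁻³.
Each option:
  (A) kg·m·s⁻²
  (B) [magnetic flux] = kg·m²·s⁻²·A⁻¹
  (C) V·A⁻¹ = J·C⁻¹·A⁻¹ = kg·m²·s⁻³·A⁻²
  (D) [kg·s⁻³·K⁻¹] · [m] = kg·m·s⁻³·K⁻¹
  (E) W = J·s⁻¹ = kg·m²·s⁻³  ← same
Only (E) matches kg·m²·s⁻³.

(E)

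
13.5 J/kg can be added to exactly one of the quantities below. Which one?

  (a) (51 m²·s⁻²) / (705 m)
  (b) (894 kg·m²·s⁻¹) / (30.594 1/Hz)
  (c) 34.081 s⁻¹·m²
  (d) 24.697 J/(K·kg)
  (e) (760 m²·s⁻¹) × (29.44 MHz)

(e)

Reference: J·kg⁻¹ = N·m·kg⁻¹ = m²·s⁻².
Each option:
  (a) [m²·s⁻²] / [m] = m·s⁻²
  (b) [kg·m²·s⁻¹] / [s] = kg·m²·s⁻²
  (c) m²·s⁻¹
  (d) J·kg⁻¹·K⁻¹ = N·m·kg⁻¹·K⁻¹ = m²·s⁻²·K⁻¹
  (e) [m²·s⁻¹] · [s⁻¹] = m²·s⁻²  ← same
Only (e) matches m²·s⁻².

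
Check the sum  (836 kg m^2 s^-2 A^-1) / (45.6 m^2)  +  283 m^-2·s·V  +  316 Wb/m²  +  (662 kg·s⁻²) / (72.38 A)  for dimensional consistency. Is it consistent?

Yes

In SI base units:
  (836 kg m^2 s^-2 A^-1) / (45.6 m^2):  [kg·m²·s⁻²·A⁻¹] / [m²] = kg·s⁻²·A⁻¹
  283 m^-2·s·V:  V·s·m⁻² = J·C⁻¹·s·m⁻² = kg·s⁻²·A⁻¹
  316 Wb/m²:  Wb·m⁻² = V·s·m⁻² = kg·s⁻²·A⁻¹
  (662 kg·s⁻²) / (72.38 A):  [kg·s⁻²] / [A] = kg·s⁻²·A⁻¹
Every term reduces to kg·s⁻²·A⁻¹.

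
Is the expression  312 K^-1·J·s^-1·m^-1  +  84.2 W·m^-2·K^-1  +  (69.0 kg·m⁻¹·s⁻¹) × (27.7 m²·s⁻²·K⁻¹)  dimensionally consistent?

Work out the base dimensions of each:
  312 K^-1·J·s^-1·m^-1:  J·s⁻¹·m⁻¹·K⁻¹ = N·m·s⁻¹·m⁻¹·K⁻¹ = kg·m·s⁻³·K⁻¹
  84.2 W·m^-2·K^-1:  W·m⁻²·K⁻¹ = J·s⁻¹·m⁻²·K⁻¹ = kg·s⁻³·K⁻¹
  (69.0 kg·m⁻¹·s⁻¹) × (27.7 m²·s⁻²·K⁻¹):  [kg·m⁻¹·s⁻¹] · [m²·s⁻²·K⁻¹] = kg·m·s⁻³·K⁻¹
The terms do not share a single dimension (kg·m·s⁻³·K⁻¹ vs kg·s⁻³·K⁻¹).

No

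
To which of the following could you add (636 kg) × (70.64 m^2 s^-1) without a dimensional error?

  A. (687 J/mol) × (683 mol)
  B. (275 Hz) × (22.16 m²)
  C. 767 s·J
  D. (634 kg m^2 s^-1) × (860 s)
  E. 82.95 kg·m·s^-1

C.

Reference: [kg] · [m²·s⁻¹] = kg·m²·s⁻¹.
Each option:
  A. [kg·m²·s⁻²·mol⁻¹] · [mol] = kg·m²·s⁻²
  B. [s⁻¹] · [m²] = m²·s⁻¹
  C. J·s = N·m·s = kg·m²·s⁻¹  ← same
  D. [kg·m²·s⁻¹] · [s] = kg·m²
  E. kg·m·s⁻¹
Only C. matches kg·m²·s⁻¹.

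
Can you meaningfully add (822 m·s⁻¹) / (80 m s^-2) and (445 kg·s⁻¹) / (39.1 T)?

No

Work out the base dimensions of each:
  (822 m·s⁻¹) / (80 m s^-2):  [m·s⁻¹] / [m·s⁻²] = s
  (445 kg·s⁻¹) / (39.1 T):  [kg·s⁻¹] / [kg·s⁻²·A⁻¹] = s·A
s ≠ s·A, so they cannot be added.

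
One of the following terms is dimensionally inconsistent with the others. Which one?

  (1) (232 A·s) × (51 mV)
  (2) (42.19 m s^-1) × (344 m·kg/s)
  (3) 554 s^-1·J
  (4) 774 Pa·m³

(3)

Expand each in SI base units:
  (1) [s·A] · [kg·m²·s⁻³·A⁻¹] = kg·m²·s⁻²
  (2) [m·s⁻¹] · [kg·m·s⁻¹] = kg·m²·s⁻²
  (3) J·s⁻¹ = N·m·s⁻¹ = kg·m²·s⁻³
  (4) Pa·m³ = N·m⁻²·m³ = kg·m²·s⁻²
All reduce to kg·m²·s⁻² except (3), which is kg·m²·s⁻³.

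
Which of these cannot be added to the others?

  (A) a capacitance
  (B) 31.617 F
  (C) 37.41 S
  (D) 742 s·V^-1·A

(C)

Reduce each to base SI dimensions:
  (A) [capacitance] = kg⁻¹·m⁻²·s⁴·A²
  (B) F = C·V⁻¹ = kg⁻¹·m⁻²·s⁴·A²
  (C) S = Ω⁻¹ = kg⁻¹·m⁻²·s³·A²
  (D) A·s·V⁻¹ = A·s·(J·C⁻¹)⁻¹ = kg⁻¹·m⁻²·s⁴·A²
All reduce to kg⁻¹·m⁻²·s⁴·A² except (C), which is kg⁻¹·m⁻²·s³·A².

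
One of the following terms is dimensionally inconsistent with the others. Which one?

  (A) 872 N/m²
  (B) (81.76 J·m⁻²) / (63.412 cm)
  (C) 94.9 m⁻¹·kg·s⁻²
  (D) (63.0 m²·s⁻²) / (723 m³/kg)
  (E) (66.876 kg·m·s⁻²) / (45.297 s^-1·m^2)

In SI base units:
  (A) N·m⁻² = kg·m·s⁻²·m⁻² = kg·m⁻¹·s⁻²
  (B) [kg·s⁻²] / [m] = kg·m⁻¹·s⁻²
  (C) kg·m⁻¹·s⁻²
  (D) [m²·s⁻²] / [kg⁻¹·m³] = kg·m⁻¹·s⁻²
  (E) [kg·m·s⁻²] / [m²·s⁻¹] = kg·m⁻¹·s⁻¹
All reduce to kg·m⁻¹·s⁻² except (E), which is kg·m⁻¹·s⁻¹.

(E)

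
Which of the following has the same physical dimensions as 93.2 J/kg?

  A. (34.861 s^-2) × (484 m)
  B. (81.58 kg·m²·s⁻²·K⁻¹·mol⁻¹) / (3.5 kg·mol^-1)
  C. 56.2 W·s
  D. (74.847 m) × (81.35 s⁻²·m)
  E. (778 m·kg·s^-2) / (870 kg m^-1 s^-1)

Reference: J·kg⁻¹ = N·m·kg⁻¹ = m²·s⁻².
Each option:
  A. [s⁻²] · [m] = m·s⁻²
  B. [kg·m²·s⁻²·K⁻¹·mol⁻¹] / [kg·mol⁻¹] = m²·s⁻²·K⁻¹
  C. W·s = J·s⁻¹·s = kg·m²·s⁻²
  D. [m] · [m·s⁻²] = m²·s⁻²  ← same
  E. [kg·m·s⁻²] / [kg·m⁻¹·s⁻¹] = m²·s⁻¹
Only D. matches m²·s⁻².

D.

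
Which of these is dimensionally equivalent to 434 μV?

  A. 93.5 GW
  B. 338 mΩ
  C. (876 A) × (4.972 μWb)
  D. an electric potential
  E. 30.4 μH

D.

Reference: V = J·C⁻¹ = kg·m²·s⁻³·A⁻¹.
Each option:
  A. W = J·s⁻¹ = kg·m²·s⁻³
  B. Ω = V·A⁻¹ = kg·m²·s⁻³·A⁻²
  C. [A] · [kg·m²·s⁻²·A⁻¹] = kg·m²·s⁻²
  D. [electric potential] = kg·m²·s⁻³·A⁻¹  ← same
  E. H = V·s·A⁻¹ = kg·m²·s⁻²·A⁻²
Only D. matches kg·m²·s⁻³·A⁻¹.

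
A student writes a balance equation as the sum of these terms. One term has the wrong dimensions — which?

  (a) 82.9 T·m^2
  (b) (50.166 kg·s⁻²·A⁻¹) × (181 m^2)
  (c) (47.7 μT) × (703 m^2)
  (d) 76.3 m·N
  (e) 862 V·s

(d)

Expand each in SI base units:
  (a) T·m² = Wb·m⁻²·m² = kg·m²·s⁻²·A⁻¹
  (b) [kg·s⁻²·A⁻¹] · [m²] = kg·m²·s⁻²·A⁻¹
  (c) [kg·s⁻²·A⁻¹] · [m²] = kg·m²·s⁻²·A⁻¹
  (d) N·m = kg·m·s⁻²·m = kg·m²·s⁻²
  (e) V·s = J·C⁻¹·s = kg·m²·s⁻²·A⁻¹
All reduce to kg·m²·s⁻²·A⁻¹ except (d), which is kg·m²·s⁻².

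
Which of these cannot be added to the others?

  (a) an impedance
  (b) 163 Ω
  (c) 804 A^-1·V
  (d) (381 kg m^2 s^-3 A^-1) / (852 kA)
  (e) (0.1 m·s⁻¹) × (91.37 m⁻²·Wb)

(e)

Expand each in SI base units:
  (a) [impedance] = kg·m²·s⁻³·A⁻²
  (b) Ω = V·A⁻¹ = kg·m²·s⁻³·A⁻²
  (c) V·A⁻¹ = J·C⁻¹·A⁻¹ = kg·m²·s⁻³·A⁻²
  (d) [kg·m²·s⁻³·A⁻¹] / [A] = kg·m²·s⁻³·A⁻²
  (e) [m·s⁻¹] · [kg·s⁻²·A⁻¹] = kg·m·s⁻³·A⁻¹
All reduce to kg·m²·s⁻³·A⁻² except (e), which is kg·m·s⁻³·A⁻¹.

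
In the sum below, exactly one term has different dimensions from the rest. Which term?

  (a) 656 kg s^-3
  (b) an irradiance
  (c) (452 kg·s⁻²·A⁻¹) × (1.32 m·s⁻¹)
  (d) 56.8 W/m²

Dimensions:
  (a) kg·s⁻³
  (b) [irradiance] = kg·s⁻³
  (c) [kg·s⁻²·A⁻¹] · [m·s⁻¹] = kg·m·s⁻³·A⁻¹
  (d) W·m⁻² = J·s⁻¹·m⁻² = kg·s⁻³
All reduce to kg·s⁻³ except (c), which is kg·m·s⁻³·A⁻¹.

(c)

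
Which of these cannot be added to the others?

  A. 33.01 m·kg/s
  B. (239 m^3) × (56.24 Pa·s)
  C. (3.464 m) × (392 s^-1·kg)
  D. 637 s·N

B.

Expand each in SI base units:
  A. kg·m·s⁻¹
  B. [m³] · [kg·m⁻¹·s⁻¹] = kg·m²·s⁻¹
  C. [m] · [kg·s⁻¹] = kg·m·s⁻¹
  D. N·s = kg·m·s⁻²·s = kg·m·s⁻¹
All reduce to kg·m·s⁻¹ except B., which is kg·m²·s⁻¹.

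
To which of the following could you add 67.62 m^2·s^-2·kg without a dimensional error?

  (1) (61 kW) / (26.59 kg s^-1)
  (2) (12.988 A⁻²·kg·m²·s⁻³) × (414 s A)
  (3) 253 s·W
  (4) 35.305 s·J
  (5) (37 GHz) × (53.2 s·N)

(3)

Reference: kg·m²·s⁻².
Each option:
  (1) [kg·m²·s⁻³] / [kg·s⁻¹] = m²·s⁻²
  (2) [kg·m²·s⁻³·A⁻²] · [s·A] = kg·m²·s⁻²·A⁻¹
  (3) W·s = J·s⁻¹·s = kg·m²·s⁻²  ← same
  (4) J·s = N·m·s = kg·m²·s⁻¹
  (5) [s⁻¹] · [kg·m·s⁻¹] = kg·m·s⁻²
Only (3) matches kg·m²·s⁻².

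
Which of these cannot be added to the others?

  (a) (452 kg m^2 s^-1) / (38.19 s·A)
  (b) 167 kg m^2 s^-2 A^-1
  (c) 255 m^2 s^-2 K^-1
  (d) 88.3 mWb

(c)

Reduce each to base SI dimensions:
  (a) [kg·m²·s⁻¹] / [s·A] = kg·m²·s⁻²·A⁻¹
  (b) kg·m²·s⁻²·A⁻¹
  (c) m²·s⁻²·K⁻¹
  (d) Wb = V·s = kg·m²·s⁻²·A⁻¹
All reduce to kg·m²·s⁻²·A⁻¹ except (c), which is m²·s⁻²·K⁻¹.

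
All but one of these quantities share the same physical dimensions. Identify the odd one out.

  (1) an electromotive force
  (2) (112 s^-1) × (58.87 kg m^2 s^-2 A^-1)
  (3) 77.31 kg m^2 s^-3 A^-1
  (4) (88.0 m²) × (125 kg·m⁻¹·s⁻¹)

(4)

Reduce each to base SI dimensions:
  (1) [electromotive force] = kg·m²·s⁻³·A⁻¹
  (2) [s⁻¹] · [kg·m²·s⁻²·A⁻¹] = kg·m²·s⁻³·A⁻¹
  (3) kg·m²·s⁻³·A⁻¹
  (4) [m²] · [kg·m⁻¹·s⁻¹] = kg·m·s⁻¹
All reduce to kg·m²·s⁻³·A⁻¹ except (4), which is kg·m·s⁻¹.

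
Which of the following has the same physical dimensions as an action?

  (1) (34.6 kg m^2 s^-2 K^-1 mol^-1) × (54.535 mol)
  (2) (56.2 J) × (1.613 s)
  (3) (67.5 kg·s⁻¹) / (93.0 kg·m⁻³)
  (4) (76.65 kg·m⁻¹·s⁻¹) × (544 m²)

(2)

Reference: [action] = kg·m²·s⁻¹.
Each option:
  (1) [kg·m²·s⁻²·K⁻¹·mol⁻¹] · [mol] = kg·m²·s⁻²·K⁻¹
  (2) [kg·m²·s⁻²] · [s] = kg·m²·s⁻¹  ← same
  (3) [kg·s⁻¹] / [kg·m⁻³] = m³·s⁻¹
  (4) [kg·m⁻¹·s⁻¹] · [m²] = kg·m·s⁻¹
Only (2) matches kg·m²·s⁻¹.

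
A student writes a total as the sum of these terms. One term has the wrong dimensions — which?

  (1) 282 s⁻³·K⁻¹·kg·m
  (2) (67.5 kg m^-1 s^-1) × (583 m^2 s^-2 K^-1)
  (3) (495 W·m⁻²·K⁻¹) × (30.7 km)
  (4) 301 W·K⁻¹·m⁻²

Reduce each to base SI dimensions:
  (1) kg·m·s⁻³·K⁻¹
  (2) [kg·m⁻¹·s⁻¹] · [m²·s⁻²·K⁻¹] = kg·m·s⁻³·K⁻¹
  (3) [kg·s⁻³·K⁻¹] · [m] = kg·m·s⁻³·K⁻¹
  (4) W·m⁻²·K⁻¹ = J·s⁻¹·m⁻²·K⁻¹ = kg·s⁻³·K⁻¹
All reduce to kg·m·s⁻³·K⁻¹ except (4), which is kg·s⁻³·K⁻¹.

(4)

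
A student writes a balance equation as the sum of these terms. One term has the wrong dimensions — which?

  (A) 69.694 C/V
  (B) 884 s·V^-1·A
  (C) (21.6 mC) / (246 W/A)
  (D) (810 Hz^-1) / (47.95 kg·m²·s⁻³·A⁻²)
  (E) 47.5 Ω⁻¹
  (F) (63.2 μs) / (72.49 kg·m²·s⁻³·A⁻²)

(E)

Expand each in SI base units:
  (A) C·V⁻¹ = s·A·(J·C⁻¹)⁻¹ = kg⁻¹·m⁻²·s⁴·A²
  (B) A·s·V⁻¹ = A·s·(J·C⁻¹)⁻¹ = kg⁻¹·m⁻²·s⁴·A²
  (C) [s·A] / [kg·m²·s⁻³·A⁻¹] = kg⁻¹·m⁻²·s⁴·A²
  (D) [s] / [kg·m²·s⁻³·A⁻²] = kg⁻¹·m⁻²·s⁴·A²
  (E) Ω⁻¹ = (V·A⁻¹)⁻¹ = kg⁻¹·m⁻²·s³·A²
  (F) [s] / [kg·m²·s⁻³·A⁻²] = kg⁻¹·m⁻²·s⁴·A²
All reduce to kg⁻¹·m⁻²·s⁴·A² except (E), which is kg⁻¹·m⁻²·s³·A².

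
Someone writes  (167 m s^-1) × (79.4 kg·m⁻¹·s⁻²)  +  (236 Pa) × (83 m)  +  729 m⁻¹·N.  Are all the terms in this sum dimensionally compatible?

In SI base units:
  (167 m s^-1) × (79.4 kg·m⁻¹·s⁻²):  [m·s⁻¹] · [kg·m⁻¹·s⁻²] = kg·s⁻³
  (236 Pa) × (83 m):  [kg·m⁻¹·s⁻²] · [m] = kg·s⁻²
  729 m⁻¹·N:  N·m⁻¹ = kg·m·s⁻²·m⁻¹ = kg·s⁻²
The terms do not share a single dimension (kg·s⁻² vs kg·s⁻³).

No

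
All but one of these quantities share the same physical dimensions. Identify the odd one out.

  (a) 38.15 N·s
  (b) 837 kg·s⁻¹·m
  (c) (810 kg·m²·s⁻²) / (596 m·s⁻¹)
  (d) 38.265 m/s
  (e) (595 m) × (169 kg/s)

(d)

In SI base units:
  (a) N·s = kg·m·s⁻²·s = kg·m·s⁻¹
  (b) kg·m·s⁻¹
  (c) [kg·m²·s⁻²] / [m·s⁻¹] = kg·m·s⁻¹
  (d) m·s⁻¹
  (e) [m] · [kg·s⁻¹] = kg·m·s⁻¹
All reduce to kg·m·s⁻¹ except (d), which is m·s⁻¹.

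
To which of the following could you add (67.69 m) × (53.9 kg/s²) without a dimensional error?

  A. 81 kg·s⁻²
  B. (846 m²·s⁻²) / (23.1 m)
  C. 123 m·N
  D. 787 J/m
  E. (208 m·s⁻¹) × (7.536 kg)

Reference: [m] · [kg·s⁻²] = kg·m·s⁻².
Each option:
  A. kg·s⁻²
  B. [m²·s⁻²] / [m] = m·s⁻²
  C. N·m = kg·m·s⁻²·m = kg·m²·s⁻²
  D. J·m⁻¹ = N·m·m⁻¹ = kg·m·s⁻²  ← same
  E. [m·s⁻¹] · [kg] = kg·m·s⁻¹
Only D. matches kg·m·s⁻².

D.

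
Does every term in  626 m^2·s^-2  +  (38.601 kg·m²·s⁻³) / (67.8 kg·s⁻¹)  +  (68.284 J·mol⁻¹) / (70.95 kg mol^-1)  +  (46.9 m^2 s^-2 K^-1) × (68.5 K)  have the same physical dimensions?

Yes

Expand each in SI base units:
  626 m^2·s^-2:  m²·s⁻²
  (38.601 kg·m²·s⁻³) / (67.8 kg·s⁻¹):  [kg·m²·s⁻³] / [kg·s⁻¹] = m²·s⁻²
  (68.284 J·mol⁻¹) / (70.95 kg mol^-1):  [kg·m²·s⁻²·mol⁻¹] / [kg·mol⁻¹] = m²·s⁻²
  (46.9 m^2 s^-2 K^-1) × (68.5 K):  [m²·s⁻²·K⁻¹] · [K] = m²·s⁻²
Every term reduces to m²·s⁻².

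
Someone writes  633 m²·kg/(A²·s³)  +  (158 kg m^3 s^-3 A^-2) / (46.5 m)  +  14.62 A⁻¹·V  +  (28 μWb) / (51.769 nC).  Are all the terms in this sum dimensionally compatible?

Yes

In SI base units:
  633 m²·kg/(A²·s³):  kg·m²·s⁻³·A⁻²
  (158 kg m^3 s^-3 A^-2) / (46.5 m):  [kg·m³·s⁻³·A⁻²] / [m] = kg·m²·s⁻³·A⁻²
  14.62 A⁻¹·V:  V·A⁻¹ = J·C⁻¹·A⁻¹ = kg·m²·s⁻³·A⁻²
  (28 μWb) / (51.769 nC):  [kg·m²·s⁻²·A⁻¹] / [s·A] = kg·m²·s⁻³·A⁻²
Every term reduces to kg·m²·s⁻³·A⁻².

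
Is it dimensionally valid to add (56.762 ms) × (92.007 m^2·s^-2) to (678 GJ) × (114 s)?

No

Reduce each to base SI dimensions:
  (56.762 ms) × (92.007 m^2·s^-2):  [s] · [m²·s⁻²] = m²·s⁻¹
  (678 GJ) × (114 s):  [kg·m²·s⁻²] · [s] = kg·m²·s⁻¹
m²·s⁻¹ ≠ kg·m²·s⁻¹, so they cannot be added.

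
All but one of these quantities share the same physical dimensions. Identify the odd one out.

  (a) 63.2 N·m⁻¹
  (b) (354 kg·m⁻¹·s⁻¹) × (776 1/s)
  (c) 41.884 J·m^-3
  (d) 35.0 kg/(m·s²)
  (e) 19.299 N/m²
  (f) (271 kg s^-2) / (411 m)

(a)

Expand each in SI base units:
  (a) N·m⁻¹ = kg·m·s⁻²·m⁻¹ = kg·s⁻²
  (b) [kg·m⁻¹·s⁻¹] · [s⁻¹] = kg·m⁻¹·s⁻²
  (c) J·m⁻³ = N·m·m⁻³ = kg·m⁻¹·s⁻²
  (d) kg·m⁻¹·s⁻²
  (e) N·m⁻² = kg·m·s⁻²·m⁻² = kg·m⁻¹·s⁻²
  (f) [kg·s⁻²] / [m] = kg·m⁻¹·s⁻²
All reduce to kg·m⁻¹·s⁻² except (a), which is kg·s⁻².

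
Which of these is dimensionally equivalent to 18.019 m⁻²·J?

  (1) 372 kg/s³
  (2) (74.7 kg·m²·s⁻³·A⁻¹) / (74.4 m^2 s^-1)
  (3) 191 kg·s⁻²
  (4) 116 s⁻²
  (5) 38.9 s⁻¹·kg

Reference: J·m⁻² = N·m·m⁻² = kg·s⁻².
Each option:
  (1) kg·s⁻³
  (2) [kg·m²·s⁻³·A⁻¹] / [m²·s⁻¹] = kg·s⁻²·A⁻¹
  (3) kg·s⁻²  ← same
  (4) s⁻²
  (5) kg·s⁻¹
Only (3) matches kg·s⁻².

(3)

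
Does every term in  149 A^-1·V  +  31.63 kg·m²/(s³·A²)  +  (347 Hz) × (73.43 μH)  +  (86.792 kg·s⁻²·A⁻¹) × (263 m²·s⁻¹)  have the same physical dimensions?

Dimensions:
  149 A^-1·V:  V·A⁻¹ = J·C⁻¹·A⁻¹ = kg·m²·s⁻³·A⁻²
  31.63 kg·m²/(s³·A²):  kg·m²·s⁻³·A⁻²
  (347 Hz) × (73.43 μH):  [s⁻¹] · [kg·m²·s⁻²·A⁻²] = kg·m²·s⁻³·A⁻²
  (86.792 kg·s⁻²·A⁻¹) × (263 m²·s⁻¹):  [kg·s⁻²·A⁻¹] · [m²·s⁻¹] = kg·m²·s⁻³·A⁻¹
The terms do not share a single dimension (kg·m²·s⁻³·A⁻² vs kg·m²·s⁻³·A⁻¹).

No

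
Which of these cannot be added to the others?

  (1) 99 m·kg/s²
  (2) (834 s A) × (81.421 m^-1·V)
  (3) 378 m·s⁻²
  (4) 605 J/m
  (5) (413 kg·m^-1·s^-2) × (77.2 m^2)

(3)

Expand each in SI base units:
  (1) kg·m·s⁻²
  (2) [s·A] · [kg·m·s⁻³·A⁻¹] = kg·m·s⁻²
  (3) m·s⁻²
  (4) J·m⁻¹ = N·m·m⁻¹ = kg·m·s⁻²
  (5) [kg·m⁻¹·s⁻²] · [m²] = kg·m·s⁻²
All reduce to kg·m·s⁻² except (3), which is m·s⁻².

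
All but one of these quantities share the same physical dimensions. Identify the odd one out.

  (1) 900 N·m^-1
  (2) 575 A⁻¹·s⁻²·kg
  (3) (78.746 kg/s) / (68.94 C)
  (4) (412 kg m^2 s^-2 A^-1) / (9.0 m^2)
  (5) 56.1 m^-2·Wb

Work out the base dimensions of each:
  (1) N·m⁻¹ = kg·m·s⁻²·m⁻¹ = kg·s⁻²
  (2) kg·s⁻²·A⁻¹
  (3) [kg·s⁻¹] / [s·A] = kg·s⁻²·A⁻¹
  (4) [kg·m²·s⁻²·A⁻¹] / [m²] = kg·s⁻²·A⁻¹
  (5) Wb·m⁻² = V·s·m⁻² = kg·s⁻²·A⁻¹
All reduce to kg·s⁻²·A⁻¹ except (1), which is kg·s⁻².

(1)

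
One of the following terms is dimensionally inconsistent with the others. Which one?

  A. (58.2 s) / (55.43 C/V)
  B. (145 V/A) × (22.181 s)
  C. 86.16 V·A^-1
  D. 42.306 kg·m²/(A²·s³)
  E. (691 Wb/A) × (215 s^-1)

Expand each in SI base units:
  A. [s] / [kg⁻¹·m⁻²·s⁴·A²] = kg·m²·s⁻³·A⁻²
  B. [kg·m²·s⁻³·A⁻²] · [s] = kg·m²·s⁻²·A⁻²
  C. V·A⁻¹ = J·C⁻¹·A⁻¹ = kg·m²·s⁻³·A⁻²
  D. kg·m²·s⁻³·A⁻²
  E. [kg·m²·s⁻²·A⁻²] · [s⁻¹] = kg·m²·s⁻³·A⁻²
All reduce to kg·m²·s⁻³·A⁻² except B., which is kg·m²·s⁻²·A⁻².

B.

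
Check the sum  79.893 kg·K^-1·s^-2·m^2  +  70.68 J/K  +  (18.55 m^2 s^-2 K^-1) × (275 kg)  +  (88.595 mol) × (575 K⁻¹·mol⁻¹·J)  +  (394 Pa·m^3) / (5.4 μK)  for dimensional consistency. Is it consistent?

Expand each in SI base units:
  79.893 kg·K^-1·s^-2·m^2:  kg·m²·s⁻²·K⁻¹
  70.68 J/K:  J·K⁻¹ = N·m·K⁻¹ = kg·m²·s⁻²·K⁻¹
  (18.55 m^2 s^-2 K^-1) × (275 kg):  [m²·s⁻²·K⁻¹] · [kg] = kg·m²·s⁻²·K⁻¹
  (88.595 mol) × (575 K⁻¹·mol⁻¹·J):  [mol] · [kg·m²·s⁻²·K⁻¹·mol⁻¹] = kg·m²·s⁻²·K⁻¹
  (394 Pa·m^3) / (5.4 μK):  [kg·m²·s⁻²] / [K] = kg·m²·s⁻²·K⁻¹
Every term reduces to kg·m²·s⁻²·K⁻¹.

Yes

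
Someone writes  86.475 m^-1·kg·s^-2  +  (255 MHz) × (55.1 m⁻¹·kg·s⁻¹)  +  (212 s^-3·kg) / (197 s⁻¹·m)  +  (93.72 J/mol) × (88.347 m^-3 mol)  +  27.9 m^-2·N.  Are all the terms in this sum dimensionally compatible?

Yes

Work out the base dimensions of each:
  86.475 m^-1·kg·s^-2:  kg·m⁻¹·s⁻²
  (255 MHz) × (55.1 m⁻¹·kg·s⁻¹):  [s⁻¹] · [kg·m⁻¹·s⁻¹] = kg·m⁻¹·s⁻²
  (212 s^-3·kg) / (197 s⁻¹·m):  [kg·s⁻³] / [m·s⁻¹] = kg·m⁻¹·s⁻²
  (93.72 J/mol) × (88.347 m^-3 mol):  [kg·m²·s⁻²·mol⁻¹] · [m⁻³·mol] = kg·m⁻¹·s⁻²
  27.9 m^-2·N:  N·m⁻² = kg·m·s⁻²·m⁻² = kg·m⁻¹·s⁻²
Every term reduces to kg·m⁻¹·s⁻².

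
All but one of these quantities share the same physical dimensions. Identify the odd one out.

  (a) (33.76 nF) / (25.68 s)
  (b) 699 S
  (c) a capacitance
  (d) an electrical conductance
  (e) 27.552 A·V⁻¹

Work out the base dimensions of each:
  (a) [kg⁻¹·m⁻²·s⁴·A²] / [s] = kg⁻¹·m⁻²·s³·A²
  (b) S = Ω⁻¹ = kg⁻¹·m⁻²·s³·A²
  (c) [capacitance] = kg⁻¹·m⁻²·s⁴·A²
  (d) [electrical conductance] = kg⁻¹·m⁻²·s³·A²
  (e) A·V⁻¹ = A·(J·C⁻¹)⁻¹ = kg⁻¹·m⁻²·s³·A²
All reduce to kg⁻¹·m⁻²·s³·A² except (c), which is kg⁻¹·m⁻²·s⁴·A².

(c)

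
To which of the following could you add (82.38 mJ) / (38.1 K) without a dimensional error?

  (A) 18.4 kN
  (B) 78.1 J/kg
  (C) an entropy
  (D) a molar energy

Reference: [kg·m²·s⁻²] / [K] = kg·m²·s⁻²·K⁻¹.
Each option:
  (A) N = kg·m·s⁻²
  (B) J·kg⁻¹ = N·m·kg⁻¹ = m²·s⁻²
  (C) [entropy] = kg·m²·s⁻²·K⁻¹  ← same
  (D) [molar energy] = kg·m²·s⁻²·mol⁻¹
Only (C) matches kg·m²·s⁻²·K⁻¹.

(C)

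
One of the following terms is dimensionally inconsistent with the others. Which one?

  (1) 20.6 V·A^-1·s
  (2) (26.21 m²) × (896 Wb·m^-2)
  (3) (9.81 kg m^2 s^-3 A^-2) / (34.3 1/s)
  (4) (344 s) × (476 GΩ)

(2)

Reduce each to base SI dimensions:
  (1) V·s·A⁻¹ = J·C⁻¹·s·A⁻¹ = kg·m²·s⁻²·A⁻²
  (2) [m²] · [kg·s⁻²·A⁻¹] = kg·m²·s⁻²·A⁻¹
  (3) [kg·m²·s⁻³·A⁻²] / [s⁻¹] = kg·m²·s⁻²·A⁻²
  (4) [s] · [kg·m²·s⁻³·A⁻²] = kg·m²·s⁻²·A⁻²
All reduce to kg·m²·s⁻²·A⁻² except (2), which is kg·m²·s⁻²·A⁻¹.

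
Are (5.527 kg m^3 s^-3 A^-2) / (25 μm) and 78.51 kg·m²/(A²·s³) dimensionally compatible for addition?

Yes

Work out the base dimensions of each:
  (5.527 kg m^3 s^-3 A^-2) / (25 μm):  [kg·m³·s⁻³·A⁻²] / [m] = kg·m²·s⁻³·A⁻²
  78.51 kg·m²/(A²·s³):  kg·m²·s⁻³·A⁻²
Both are kg·m²·s⁻³·A⁻², so they have the same dimensions and can be added.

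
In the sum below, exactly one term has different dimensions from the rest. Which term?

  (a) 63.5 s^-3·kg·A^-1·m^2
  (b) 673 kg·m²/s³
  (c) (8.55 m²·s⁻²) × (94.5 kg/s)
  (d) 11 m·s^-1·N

In SI base units:
  (a) kg·m²·s⁻³·A⁻¹
  (b) kg·m²·s⁻³
  (c) [m²·s⁻²] · [kg·s⁻¹] = kg·m²·s⁻³
  (d) N·m·s⁻¹ = kg·m·s⁻²·m·s⁻¹ = kg·m²·s⁻³
All reduce to kg·m²·s⁻³ except (a), which is kg·m²·s⁻³·A⁻¹.

(a)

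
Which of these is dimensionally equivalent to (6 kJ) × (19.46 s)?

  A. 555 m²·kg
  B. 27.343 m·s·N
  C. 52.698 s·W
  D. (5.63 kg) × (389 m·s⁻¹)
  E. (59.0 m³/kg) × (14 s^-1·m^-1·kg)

B.

Reference: [kg·m²·s⁻²] · [s] = kg·m²·s⁻¹.
Each option:
  A. kg·m²
  B. N·m·s = kg·m·s⁻²·m·s = kg·m²·s⁻¹  ← same
  C. W·s = J·s⁻¹·s = kg·m²·s⁻²
  D. [kg] · [m·s⁻¹] = kg·m·s⁻¹
  E. [kg⁻¹·m³] · [kg·m⁻¹·s⁻¹] = m²·s⁻¹
Only B. matches kg·m²·s⁻¹.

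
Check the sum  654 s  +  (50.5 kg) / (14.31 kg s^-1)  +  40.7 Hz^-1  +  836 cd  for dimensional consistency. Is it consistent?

No

Expand each in SI base units:
  654 s:  s
  (50.5 kg) / (14.31 kg s^-1):  [kg] / [kg·s⁻¹] = s
  40.7 Hz^-1:  Hz⁻¹ = (s⁻¹)⁻¹ = s
  836 cd:  cd
The terms do not share a single dimension (cd vs s).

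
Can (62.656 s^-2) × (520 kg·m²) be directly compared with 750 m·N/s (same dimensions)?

No

Expand each in SI base units:
  (62.656 s^-2) × (520 kg·m²):  [s⁻²] · [kg·m²] = kg·m²·s⁻²
  750 m·N/s:  N·m·s⁻¹ = kg·m·s⁻²·m·s⁻¹ = kg·m²·s⁻³
kg·m²·s⁻² ≠ kg·m²·s⁻³, so they cannot be added.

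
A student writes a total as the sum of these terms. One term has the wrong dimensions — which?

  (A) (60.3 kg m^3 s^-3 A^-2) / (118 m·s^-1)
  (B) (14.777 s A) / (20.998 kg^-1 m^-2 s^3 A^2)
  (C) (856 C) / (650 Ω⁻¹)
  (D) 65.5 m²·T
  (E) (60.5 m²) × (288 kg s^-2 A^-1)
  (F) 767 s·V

In SI base units:
  (A) [kg·m³·s⁻³·A⁻²] / [m·s⁻¹] = kg·m²·s⁻²·A⁻²
  (B) [s·A] / [kg⁻¹·m⁻²·s³·A²] = kg·m²·s⁻²·A⁻¹
  (C) [s·A] / [kg⁻¹·m⁻²·s³·A²] = kg·m²·s⁻²·A⁻¹
  (D) T·m² = Wb·m⁻²·m² = kg·m²·s⁻²·A⁻¹
  (E) [m²] · [kg·s⁻²·A⁻¹] = kg·m²·s⁻²·A⁻¹
  (F) V·s = J·C⁻¹·s = kg·m²·s⁻²·A⁻¹
All reduce to kg·m²·s⁻²·A⁻¹ except (A), which is kg·m²·s⁻²·A⁻².

(A)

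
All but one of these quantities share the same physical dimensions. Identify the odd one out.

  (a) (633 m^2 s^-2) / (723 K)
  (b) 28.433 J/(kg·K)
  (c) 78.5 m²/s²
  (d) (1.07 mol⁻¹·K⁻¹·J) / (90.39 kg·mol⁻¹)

In SI base units:
  (a) [m²·s⁻²] / [K] = m²·s⁻²·K⁻¹
  (b) J·kg⁻¹·K⁻¹ = N·m·kg⁻¹·K⁻¹ = m²·s⁻²·K⁻¹
  (c) m²·s⁻²
  (d) [kg·m²·s⁻²·K⁻¹·mol⁻¹] / [kg·mol⁻¹] = m²·s⁻²·K⁻¹
All reduce to m²·s⁻²·K⁻¹ except (c), which is m²·s⁻².

(c)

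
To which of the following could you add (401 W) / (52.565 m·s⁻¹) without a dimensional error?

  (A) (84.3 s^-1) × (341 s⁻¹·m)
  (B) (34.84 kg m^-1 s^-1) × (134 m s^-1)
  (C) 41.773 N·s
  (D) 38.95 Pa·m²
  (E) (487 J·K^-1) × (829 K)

Reference: [kg·m²·s⁻³] / [m·s⁻¹] = kg·m·s⁻².
Each option:
  (A) [s⁻¹] · [m·s⁻¹] = m·s⁻²
  (B) [kg·m⁻¹·s⁻¹] · [m·s⁻¹] = kg·s⁻²
  (C) N·s = kg·m·s⁻²·s = kg·m·s⁻¹
  (D) Pa·m² = N·m⁻²·m² = kg·m·s⁻²  ← same
  (E) [kg·m²·s⁻²·K⁻¹] · [K] = kg·m²·s⁻²
Only (D) matches kg·m·s⁻².

(D)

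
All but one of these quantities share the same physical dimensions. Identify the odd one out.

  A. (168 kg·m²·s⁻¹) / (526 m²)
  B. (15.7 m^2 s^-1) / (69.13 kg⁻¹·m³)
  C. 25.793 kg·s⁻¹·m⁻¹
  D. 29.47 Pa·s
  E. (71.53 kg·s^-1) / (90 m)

A.

Work out the base dimensions of each:
  A. [kg·m²·s⁻¹] / [m²] = kg·s⁻¹
  B. [m²·s⁻¹] / [kg⁻¹·m³] = kg·m⁻¹·s⁻¹
  C. kg·m⁻¹·s⁻¹
  D. Pa·s = N·m⁻²·s = kg·m⁻¹·s⁻¹
  E. [kg·s⁻¹] / [m] = kg·m⁻¹·s⁻¹
All reduce to kg·m⁻¹·s⁻¹ except A., which is kg·s⁻¹.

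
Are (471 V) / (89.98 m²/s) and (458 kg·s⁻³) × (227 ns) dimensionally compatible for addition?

Reduce each to base SI dimensions:
  (471 V) / (89.98 m²/s):  [kg·m²·s⁻³·A⁻¹] / [m²·s⁻¹] = kg·s⁻²·A⁻¹
  (458 kg·s⁻³) × (227 ns):  [kg·s⁻³] · [s] = kg·s⁻²
kg·s⁻²·A⁻¹ ≠ kg·s⁻², so they cannot be added.

No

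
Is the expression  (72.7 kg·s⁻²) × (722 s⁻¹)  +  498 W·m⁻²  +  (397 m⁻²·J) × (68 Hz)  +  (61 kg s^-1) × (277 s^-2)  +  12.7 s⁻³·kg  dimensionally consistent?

Yes

Reduce each to base SI dimensions:
  (72.7 kg·s⁻²) × (722 s⁻¹):  [kg·s⁻²] · [s⁻¹] = kg·s⁻³
  498 W·m⁻²:  W·m⁻² = J·s⁻¹·m⁻² = kg·s⁻³
  (397 m⁻²·J) × (68 Hz):  [kg·s⁻²] · [s⁻¹] = kg·s⁻³
  (61 kg s^-1) × (277 s^-2):  [kg·s⁻¹] · [s⁻²] = kg·s⁻³
  12.7 s⁻³·kg:  kg·s⁻³
Every term reduces to kg·s⁻³.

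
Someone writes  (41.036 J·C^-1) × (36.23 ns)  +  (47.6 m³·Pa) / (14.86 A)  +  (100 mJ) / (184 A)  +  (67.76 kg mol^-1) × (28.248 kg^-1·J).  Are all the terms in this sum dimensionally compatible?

In SI base units:
  (41.036 J·C^-1) × (36.23 ns):  [kg·m²·s⁻³·A⁻¹] · [s] = kg·m²·s⁻²·A⁻¹
  (47.6 m³·Pa) / (14.86 A):  [kg·m²·s⁻²] / [A] = kg·m²·s⁻²·A⁻¹
  (100 mJ) / (184 A):  [kg·m²·s⁻²] / [A] = kg·m²·s⁻²·A⁻¹
  (67.76 kg mol^-1) × (28.248 kg^-1·J):  [kg·mol⁻¹] · [m²·s⁻²] = kg·m²·s⁻²·mol⁻¹
The terms do not share a single dimension (kg·m²·s⁻²·A⁻¹ vs kg·m²·s⁻²·mol⁻¹).

No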